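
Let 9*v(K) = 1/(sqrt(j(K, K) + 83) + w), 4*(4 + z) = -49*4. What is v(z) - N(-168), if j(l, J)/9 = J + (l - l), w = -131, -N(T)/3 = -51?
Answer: -24173366/157995 - I*sqrt(394)/157995 ≈ -153.0 - 0.00012563*I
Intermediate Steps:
N(T) = 153 (N(T) = -3*(-51) = 153)
j(l, J) = 9*J (j(l, J) = 9*(J + (l - l)) = 9*(J + 0) = 9*J)
z = -53 (z = -4 + (-49*4)/4 = -4 + (1/4)*(-196) = -4 - 49 = -53)
v(K) = 1/(9*(-131 + sqrt(83 + 9*K))) (v(K) = 1/(9*(sqrt(9*K + 83) - 131)) = 1/(9*(sqrt(83 + 9*K) - 131)) = 1/(9*(-131 + sqrt(83 + 9*K))))
v(z) - N(-168) = 1/(9*(-131 + sqrt(83 + 9*(-53)))) - 1*153 = 1/(9*(-131 + sqrt(83 - 477))) - 153 = 1/(9*(-131 + sqrt(-394))) - 153 = 1/(9*(-131 + I*sqrt(394))) - 153 = -153 + 1/(9*(-131 + I*sqrt(394)))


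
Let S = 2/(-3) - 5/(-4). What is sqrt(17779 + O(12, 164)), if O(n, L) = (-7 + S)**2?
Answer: sqrt(2566105)/12 ≈ 133.49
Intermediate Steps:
S = 7/12 (S = 2*(-1/3) - 5*(-1/4) = -2/3 + 5/4 = 7/12 ≈ 0.58333)
O(n, L) = 5929/144 (O(n, L) = (-7 + 7/12)**2 = (-77/12)**2 = 5929/144)
sqrt(17779 + O(12, 164)) = sqrt(17779 + 5929/144) = sqrt(2566105/144) = sqrt(2566105)/12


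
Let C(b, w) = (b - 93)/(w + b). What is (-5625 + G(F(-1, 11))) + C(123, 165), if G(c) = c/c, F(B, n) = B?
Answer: -269947/48 ≈ -5623.9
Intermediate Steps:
G(c) = 1
C(b, w) = (-93 + b)/(b + w)
(-5625 + G(F(-1, 11))) + C(123, 165) = (-5625 + 1) + (-93 + 123)/(123 + 165) = -5624 + 30/288 = -5624 + (1/288)*30 = -5624 + 5/48 = -269947/48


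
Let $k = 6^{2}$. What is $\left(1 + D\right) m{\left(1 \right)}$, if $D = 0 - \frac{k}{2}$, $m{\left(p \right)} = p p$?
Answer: $-17$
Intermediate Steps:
$k = 36$
$m{\left(p \right)} = p^{2}$
$D = -18$ ($D = 0 - \frac{36}{2} = 0 - 36 \cdot \frac{1}{2} = 0 - 18 = -18$)
$\left(1 + D\right) m{\left(1 \right)} = \left(1 - 18\right) 1^{2} = \left(-17\right) 1 = -17$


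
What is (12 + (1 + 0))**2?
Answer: 169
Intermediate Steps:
(12 + (1 + 0))**2 = (12 + 1)**2 = 13**2 = 169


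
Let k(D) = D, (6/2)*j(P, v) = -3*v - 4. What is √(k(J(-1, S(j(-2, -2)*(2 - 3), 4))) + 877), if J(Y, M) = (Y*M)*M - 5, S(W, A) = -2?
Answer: 2*√217 ≈ 29.462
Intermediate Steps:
j(P, v) = -4/3 - v (j(P, v) = (-3*v - 4)/3 = (-4 - 3*v)/3 = -4/3 - v)
J(Y, M) = -5 + Y*M² (J(Y, M) = (M*Y)*M - 5 = Y*M² - 5 = -5 + Y*M²)
√(k(J(-1, S(j(-2, -2)*(2 - 3), 4))) + 877) = √((-5 - 1*(-2)²) + 877) = √((-5 - 1*4) + 877) = √((-5 - 4) + 877) = √(-9 + 877) = √868 = 2*√217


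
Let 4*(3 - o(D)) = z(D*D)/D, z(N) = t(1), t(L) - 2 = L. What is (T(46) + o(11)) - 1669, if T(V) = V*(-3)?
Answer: -79379/44 ≈ -1804.1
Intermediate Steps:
t(L) = 2 + L
z(N) = 3 (z(N) = 2 + 1 = 3)
T(V) = -3*V
o(D) = 3 - 3/(4*D)
(T(46) + o(11)) - 1669 = (-3*46 + (3 - 3/4/11)) - 1669 = (-138 + (3 - 3/4*1/11)) - 1669 = (-138 + (3 - 3/44)) - 1669 = (-138 + 129/44) - 1669 = -5943/44 - 1669 = -79379/44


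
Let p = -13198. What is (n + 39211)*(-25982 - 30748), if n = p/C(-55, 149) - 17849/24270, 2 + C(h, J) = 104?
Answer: -30491197184977/13753 ≈ -2.2171e+9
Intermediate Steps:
C(h, J) = 102 (C(h, J) = -2 + 104 = 102)
n = -53689343/412590 (n = -13198/102 - 17849/24270 = -13198*1/102 - 17849*1/24270 = -6599/51 - 17849/24270 = -53689343/412590 ≈ -130.13)
(n + 39211)*(-25982 - 30748) = (-53689343/412590 + 39211)*(-25982 - 30748) = (16124377147/412590)*(-56730) = -30491197184977/13753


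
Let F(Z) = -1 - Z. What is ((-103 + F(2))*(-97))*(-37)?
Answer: -380434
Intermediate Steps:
((-103 + F(2))*(-97))*(-37) = ((-103 + (-1 - 1*2))*(-97))*(-37) = ((-103 + (-1 - 2))*(-97))*(-37) = ((-103 - 3)*(-97))*(-37) = -106*(-97)*(-37) = 10282*(-37) = -380434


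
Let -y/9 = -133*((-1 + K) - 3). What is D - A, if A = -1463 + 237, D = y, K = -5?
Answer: -9547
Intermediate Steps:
y = -10773 (y = -(-1197)*((-1 - 5) - 3) = -(-1197)*(-6 - 3) = -(-1197)*(-9) = -9*1197 = -10773)
D = -10773
A = -1226
D - A = -10773 - 1*(-1226) = -10773 + 1226 = -9547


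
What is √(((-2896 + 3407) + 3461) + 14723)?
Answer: √18695 ≈ 136.73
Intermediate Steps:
√(((-2896 + 3407) + 3461) + 14723) = √((511 + 3461) + 14723) = √(3972 + 14723) = √18695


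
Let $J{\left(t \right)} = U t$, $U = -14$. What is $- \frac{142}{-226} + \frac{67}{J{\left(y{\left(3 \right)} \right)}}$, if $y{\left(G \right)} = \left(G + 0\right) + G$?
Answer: $- \frac{1607}{9492} \approx -0.1693$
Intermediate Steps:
$y{\left(G \right)} = 2 G$ ($y{\left(G \right)} = G + G = 2 G$)
$J{\left(t \right)} = - 14 t$
$- \frac{142}{-226} + \frac{67}{J{\left(y{\left(3 \right)} \right)}} = - \frac{142}{-226} + \frac{67}{\left(-14\right) 2 \cdot 3} = \left(-142\right) \left(- \frac{1}{226}\right) + \frac{67}{\left(-14\right) 6} = \frac{71}{113} + \frac{67}{-84} = \frac{71}{113} + 67 \left(- \frac{1}{84}\right) = \frac{71}{113} - \frac{67}{84} = - \frac{1607}{9492}$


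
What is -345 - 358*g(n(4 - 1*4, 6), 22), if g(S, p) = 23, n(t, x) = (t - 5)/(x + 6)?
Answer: -8579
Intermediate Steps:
n(t, x) = (-5 + t)/(6 + x)
-345 - 358*g(n(4 - 1*4, 6), 22) = -345 - 358*23 = -345 - 8234 = -8579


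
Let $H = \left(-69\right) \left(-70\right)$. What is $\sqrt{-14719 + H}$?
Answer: $i \sqrt{9889} \approx 99.443 i$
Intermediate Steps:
$H = 4830$
$\sqrt{-14719 + H} = \sqrt{-14719 + 4830} = \sqrt{-9889} = i \sqrt{9889}$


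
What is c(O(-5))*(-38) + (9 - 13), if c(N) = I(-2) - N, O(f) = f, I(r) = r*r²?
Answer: 110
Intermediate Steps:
I(r) = r³
c(N) = -8 - N (c(N) = (-2)³ - N = -8 - N)
c(O(-5))*(-38) + (9 - 13) = (-8 - 1*(-5))*(-38) + (9 - 13) = (-8 + 5)*(-38) - 4 = -3*(-38) - 4 = 114 - 4 = 110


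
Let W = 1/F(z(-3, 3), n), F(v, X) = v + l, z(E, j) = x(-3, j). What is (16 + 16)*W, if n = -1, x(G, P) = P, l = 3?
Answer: 16/3 ≈ 5.3333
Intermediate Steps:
z(E, j) = j
F(v, X) = 3 + v (F(v, X) = v + 3 = 3 + v)
W = 1/6 (W = 1/(3 + 3) = 1/6 ≈ 0.16667)
(16 + 16)*W = (16 + 16)*(1/6) = 32*(1/6) = 16/3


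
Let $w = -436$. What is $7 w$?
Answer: $-3052$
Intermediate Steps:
$7 w = 7 \left(-436\right) = -3052$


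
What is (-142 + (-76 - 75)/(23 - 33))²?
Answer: 1610361/100 ≈ 16104.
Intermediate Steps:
(-142 + (-76 - 75)/(23 - 33))² = (-142 - 151/(-10))² = (-142 - 151*(-⅒))² = (-142 + 151/10)² = (-1269/10)² = 1610361/100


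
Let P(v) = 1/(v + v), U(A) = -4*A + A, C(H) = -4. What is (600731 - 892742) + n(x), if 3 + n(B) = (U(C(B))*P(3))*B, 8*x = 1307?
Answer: -1166749/4 ≈ -2.9169e+5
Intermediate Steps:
U(A) = -3*A
x = 1307/8 (x = (1/8)*1307 = 1307/8 ≈ 163.38)
P(v) = 1/(2*v)
n(B) = -3 + 2*B (n(B) = -3 + ((-3*(-4))*((1/2)/3))*B = -3 + (12*((1/2)*(1/3)))*B = -3 + (12*(1/6))*B = -3 + 2*B)
(600731 - 892742) + n(x) = (600731 - 892742) + (-3 + 2*(1307/8)) = -292011 + (-3 + 1307/4) = -292011 + 1295/4 = -1166749/4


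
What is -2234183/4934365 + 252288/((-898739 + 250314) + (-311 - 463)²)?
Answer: -1355135773987/243505978385 ≈ -5.5651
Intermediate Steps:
-2234183/4934365 + 252288/((-898739 + 250314) + (-311 - 463)²) = -2234183*1/4934365 + 252288/(-648425 + (-774)²) = -2234183/4934365 + 252288/(-648425 + 599076) = -2234183/4934365 + 252288/(-49349) = -2234183/4934365 + 252288*(-1/49349) = -2234183/4934365 - 252288/49349 = -1355135773987/243505978385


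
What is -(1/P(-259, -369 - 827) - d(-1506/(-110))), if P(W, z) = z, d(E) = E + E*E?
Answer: 727678129/3617900 ≈ 201.13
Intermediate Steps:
d(E) = E + E**2
-(1/P(-259, -369 - 827) - d(-1506/(-110))) = -(1/(-369 - 827) - (-1506/(-110))*(1 - 1506/(-110))) = -(1/(-1196) - (-1506*(-1/110))*(1 - 1506*(-1/110))) = -(-1/1196 - 753*(1 + 753/55)/55) = -(-1/1196 - 753*808/(55*55)) = -(-1/1196 - 1*608424/3025) = -(-1/1196 - 608424/3025) = -1*(-727678129/3617900) = 727678129/3617900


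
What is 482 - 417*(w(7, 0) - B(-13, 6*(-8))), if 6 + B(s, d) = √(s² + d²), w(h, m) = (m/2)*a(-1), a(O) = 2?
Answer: -2020 + 417*√2473 ≈ 18717.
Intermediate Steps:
w(h, m) = m (w(h, m) = (m/2)*2 = m)
B(s, d) = -6 + √(d² + s²) (B(s, d) = -6 + √(s² + d²) = -6 + √(d² + s²))
482 - 417*(w(7, 0) - B(-13, 6*(-8))) = 482 - 417*(0 - (-6 + √((6*(-8))² + (-13)²))) = 482 - 417*(0 - (-6 + √((-48)² + 169))) = 482 - 417*(0 - (-6 + √(2304 + 169))) = 482 - 417*(0 - (-6 + √2473)) = 482 - 417*(0 + (6 - √2473)) = 482 - 417*(6 - √2473) = 482 + (-2502 + 417*√2473) = -2020 + 417*√2473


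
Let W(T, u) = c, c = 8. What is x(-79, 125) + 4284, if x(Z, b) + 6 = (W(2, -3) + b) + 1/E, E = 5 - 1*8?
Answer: 13232/3 ≈ 4410.7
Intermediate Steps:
W(T, u) = 8
E = -3 (E = 5 - 8 = -3)
x(Z, b) = 5/3 + b (x(Z, b) = -6 + ((8 + b) + 1/(-3)) = -6 + ((8 + b) - 1/3) = -6 + (23/3 + b) = 5/3 + b)
x(-79, 125) + 4284 = (5/3 + 125) + 4284 = 380/3 + 4284 = 13232/3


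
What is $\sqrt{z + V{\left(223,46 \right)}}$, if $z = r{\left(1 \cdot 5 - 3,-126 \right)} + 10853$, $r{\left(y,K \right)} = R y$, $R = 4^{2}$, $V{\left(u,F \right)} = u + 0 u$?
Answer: $2 \sqrt{2777} \approx 105.39$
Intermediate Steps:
$V{\left(u,F \right)} = u$ ($V{\left(u,F \right)} = u + 0 = u$)
$R = 16$
$r{\left(y,K \right)} = 16 y$
$z = 10885$ ($z = 16 \left(1 \cdot 5 - 3\right) + 10853 = 16 \left(5 - 3\right) + 10853 = 16 \cdot 2 + 10853 = 32 + 10853 = 10885$)
$\sqrt{z + V{\left(223,46 \right)}} = \sqrt{10885 + 223} = \sqrt{11108} = 2 \sqrt{2777}$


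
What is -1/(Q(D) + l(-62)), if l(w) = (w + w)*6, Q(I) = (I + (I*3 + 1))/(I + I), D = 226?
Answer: 452/335383 ≈ 0.0013477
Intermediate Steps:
Q(I) = (1 + 4*I)/(2*I) (Q(I) = (I + (3*I + 1))/((2*I)) = (I + (1 + 3*I))*(1/(2*I)) = (1 + 4*I)*(1/(2*I)) = (1 + 4*I)/(2*I))
l(w) = 12*w (l(w) = (2*w)*6 = 12*w)
-1/(Q(D) + l(-62)) = -1/((2 + (½)/226) + 12*(-62)) = -1/((2 + (½)*(1/226)) - 744) = -1/((2 + 1/452) - 744) = -1/(905/452 - 744) = -1/(-335383/452) = -1*(-452/335383) = 452/335383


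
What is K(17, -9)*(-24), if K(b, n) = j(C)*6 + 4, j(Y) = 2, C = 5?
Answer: -384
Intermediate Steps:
K(b, n) = 16 (K(b, n) = 2*6 + 4 = 12 + 4 = 16)
K(17, -9)*(-24) = 16*(-24) = -384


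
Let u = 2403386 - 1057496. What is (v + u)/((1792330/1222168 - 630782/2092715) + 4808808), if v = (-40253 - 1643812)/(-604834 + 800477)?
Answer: 5907547832067088758900/21107558454804416863933 ≈ 0.27988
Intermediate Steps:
u = 1345890
v = -88635/10297 (v = -1684065/195643 = -1684065*1/195643 = -88635/10297 ≈ -8.6078)
(v + u)/((1792330/1222168 - 630782/2092715) + 4808808) = (-88635/10297 + 1345890)/((1792330/1222168 - 630782/2092715) + 4808808) = 13858540695/(10297*((1792330*(1/1222168) - 630782*1/2092715) + 4808808)) = 13858540695/(10297*((896165/611084 - 630782/2092715) + 4808808)) = 13858540695/(10297*(1489957150287/1278824653060 + 4808808)) = 13858540695/(10297*(6149623712189302767/1278824653060)) = (13858540695/10297)*(1278824653060/6149623712189302767) = 5907547832067088758900/21107558454804416863933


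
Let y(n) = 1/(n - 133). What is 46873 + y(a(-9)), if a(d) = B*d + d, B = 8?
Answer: 10030821/214 ≈ 46873.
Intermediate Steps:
a(d) = 9*d (a(d) = 8*d + d = 9*d)
y(n) = 1/(-133 + n)
46873 + y(a(-9)) = 46873 + 1/(-133 + 9*(-9)) = 46873 + 1/(-133 - 81) = 46873 + 1/(-214) = 46873 - 1/214 = 10030821/214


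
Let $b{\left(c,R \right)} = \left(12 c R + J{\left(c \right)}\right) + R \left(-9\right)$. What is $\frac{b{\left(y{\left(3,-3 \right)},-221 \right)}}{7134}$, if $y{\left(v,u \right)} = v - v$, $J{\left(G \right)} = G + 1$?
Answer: $\frac{995}{3567} \approx 0.27895$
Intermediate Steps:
$J{\left(G \right)} = 1 + G$
$y{\left(v,u \right)} = 0$
$b{\left(c,R \right)} = 1 + c - 9 R + 12 R c$ ($b{\left(c,R \right)} = \left(12 c R + \left(1 + c\right)\right) + R \left(-9\right) = \left(12 R c + \left(1 + c\right)\right) - 9 R = \left(1 + c + 12 R c\right) - 9 R = 1 + c - 9 R + 12 R c$)
$\frac{b{\left(y{\left(3,-3 \right)},-221 \right)}}{7134} = \frac{1 + 0 - -1989 + 12 \left(-221\right) 0}{7134} = \left(1 + 0 + 1989 + 0\right) \frac{1}{7134} = 1990 \cdot \frac{1}{7134} = \frac{995}{3567}$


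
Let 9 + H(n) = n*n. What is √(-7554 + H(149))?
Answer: √14638 ≈ 120.99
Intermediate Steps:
H(n) = -9 + n² (H(n) = -9 + n*n = -9 + n²)
√(-7554 + H(149)) = √(-7554 + (-9 + 149²)) = √(-7554 + (-9 + 22201)) = √(-7554 + 22192) = √14638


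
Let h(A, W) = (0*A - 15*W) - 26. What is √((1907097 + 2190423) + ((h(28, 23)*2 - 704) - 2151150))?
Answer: 2*√486231 ≈ 1394.6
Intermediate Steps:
h(A, W) = -26 - 15*W (h(A, W) = (0 - 15*W) - 26 = -15*W - 26 = -26 - 15*W)
√((1907097 + 2190423) + ((h(28, 23)*2 - 704) - 2151150)) = √((1907097 + 2190423) + (((-26 - 15*23)*2 - 704) - 2151150)) = √(4097520 + (((-26 - 345)*2 - 704) - 2151150)) = √(4097520 + ((-371*2 - 704) - 2151150)) = √(4097520 + ((-742 - 704) - 2151150)) = √(4097520 + (-1446 - 2151150)) = √(4097520 - 2152596) = √1944924 = 2*√486231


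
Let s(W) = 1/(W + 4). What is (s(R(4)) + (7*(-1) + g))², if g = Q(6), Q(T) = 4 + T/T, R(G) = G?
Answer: 225/64 ≈ 3.5156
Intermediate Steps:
Q(T) = 5 (Q(T) = 4 + 1 = 5)
g = 5
s(W) = 1/(4 + W)
(s(R(4)) + (7*(-1) + g))² = (1/(4 + 4) + (7*(-1) + 5))² = (1/8 + (-7 + 5))² = (⅛ - 2)² = (-15/8)² = 225/64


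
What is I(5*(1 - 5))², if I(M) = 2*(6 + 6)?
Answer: 576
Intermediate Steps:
I(M) = 24 (I(M) = 2*12 = 24)
I(5*(1 - 5))² = 24² = 576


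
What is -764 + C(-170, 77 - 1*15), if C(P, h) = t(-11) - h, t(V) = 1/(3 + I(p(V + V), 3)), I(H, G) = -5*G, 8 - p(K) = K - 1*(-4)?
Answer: -9913/12 ≈ -826.08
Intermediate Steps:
p(K) = 4 - K (p(K) = 8 - (K - 1*(-4)) = 8 - (K + 4) = 8 - (4 + K) = 8 + (-4 - K) = 4 - K)
t(V) = -1/12 (t(V) = 1/(3 - 5*3) = 1/(3 - 15) = 1/(-12) = -1/12)
C(P, h) = -1/12 - h
-764 + C(-170, 77 - 1*15) = -764 + (-1/12 - (77 - 1*15)) = -764 + (-1/12 - (77 - 15)) = -764 + (-1/12 - 1*62) = -764 + (-1/12 - 62) = -764 - 745/12 = -9913/12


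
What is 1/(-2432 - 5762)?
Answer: -1/8194 ≈ -0.00012204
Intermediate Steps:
1/(-2432 - 5762) = 1/(-8194) = -1/8194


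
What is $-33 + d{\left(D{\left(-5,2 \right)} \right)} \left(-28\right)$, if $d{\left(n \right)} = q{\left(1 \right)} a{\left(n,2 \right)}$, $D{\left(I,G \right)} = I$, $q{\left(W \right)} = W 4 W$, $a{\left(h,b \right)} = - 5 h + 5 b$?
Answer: $-3953$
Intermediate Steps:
$q{\left(W \right)} = 4 W^{2}$ ($q{\left(W \right)} = 4 W W = 4 W^{2}$)
$d{\left(n \right)} = 40 - 20 n$ ($d{\left(n \right)} = 4 \cdot 1^{2} \left(- 5 n + 5 \cdot 2\right) = 4 \cdot 1 \left(- 5 n + 10\right) = 4 \left(10 - 5 n\right) = 40 - 20 n$)
$-33 + d{\left(D{\left(-5,2 \right)} \right)} \left(-28\right) = -33 + \left(40 - -100\right) \left(-28\right) = -33 + \left(40 + 100\right) \left(-28\right) = -33 + 140 \left(-28\right) = -33 - 3920 = -3953$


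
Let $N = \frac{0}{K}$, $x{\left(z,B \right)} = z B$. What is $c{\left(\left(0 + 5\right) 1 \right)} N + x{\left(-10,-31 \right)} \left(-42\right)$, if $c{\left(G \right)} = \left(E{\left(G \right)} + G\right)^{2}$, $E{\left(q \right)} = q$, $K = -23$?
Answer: $-13020$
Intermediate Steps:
$x{\left(z,B \right)} = B z$
$c{\left(G \right)} = 4 G^{2}$ ($c{\left(G \right)} = \left(G + G\right)^{2} = \left(2 G\right)^{2} = 4 G^{2}$)
$N = 0$ ($N = \frac{0}{-23} = 0 \left(- \frac{1}{23}\right) = 0$)
$c{\left(\left(0 + 5\right) 1 \right)} N + x{\left(-10,-31 \right)} \left(-42\right) = 4 \left(\left(0 + 5\right) 1\right)^{2} \cdot 0 + \left(-31\right) \left(-10\right) \left(-42\right) = 4 \left(5 \cdot 1\right)^{2} \cdot 0 + 310 \left(-42\right) = 4 \cdot 5^{2} \cdot 0 - 13020 = 4 \cdot 25 \cdot 0 - 13020 = 100 \cdot 0 - 13020 = 0 - 13020 = -13020$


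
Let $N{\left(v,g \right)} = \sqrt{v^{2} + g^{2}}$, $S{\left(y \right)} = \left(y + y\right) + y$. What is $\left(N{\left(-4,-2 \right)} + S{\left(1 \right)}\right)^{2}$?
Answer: $29 + 12 \sqrt{5} \approx 55.833$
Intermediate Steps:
$S{\left(y \right)} = 3 y$ ($S{\left(y \right)} = 2 y + y = 3 y$)
$N{\left(v,g \right)} = \sqrt{g^{2} + v^{2}}$
$\left(N{\left(-4,-2 \right)} + S{\left(1 \right)}\right)^{2} = \left(\sqrt{\left(-2\right)^{2} + \left(-4\right)^{2}} + 3 \cdot 1\right)^{2} = \left(\sqrt{4 + 16} + 3\right)^{2} = \left(\sqrt{20} + 3\right)^{2} = \left(2 \sqrt{5} + 3\right)^{2} = \left(3 + 2 \sqrt{5}\right)^{2}$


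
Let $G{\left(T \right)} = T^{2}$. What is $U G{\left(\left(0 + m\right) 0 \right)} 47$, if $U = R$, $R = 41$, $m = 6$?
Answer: $0$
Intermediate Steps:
$U = 41$
$U G{\left(\left(0 + m\right) 0 \right)} 47 = 41 \left(\left(0 + 6\right) 0\right)^{2} \cdot 47 = 41 \left(6 \cdot 0\right)^{2} \cdot 47 = 41 \cdot 0^{2} \cdot 47 = 41 \cdot 0 \cdot 47 = 0 \cdot 47 = 0$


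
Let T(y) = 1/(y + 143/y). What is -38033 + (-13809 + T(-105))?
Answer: -578971561/11168 ≈ -51842.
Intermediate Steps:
-38033 + (-13809 + T(-105)) = -38033 + (-13809 - 105/(143 + (-105)²)) = -38033 + (-13809 - 105/(143 + 11025)) = -38033 + (-13809 - 105/11168) = -38033 - 154219017/11168 = -578971561/11168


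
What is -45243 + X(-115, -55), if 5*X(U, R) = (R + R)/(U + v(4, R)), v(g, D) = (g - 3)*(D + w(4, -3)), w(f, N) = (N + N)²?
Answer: -3031270/67 ≈ -45243.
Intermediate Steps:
w(f, N) = 4*N² (w(f, N) = (2*N)² = 4*N²)
v(g, D) = (-3 + g)*(36 + D) (v(g, D) = (g - 3)*(D + 4*(-3)²) = (-3 + g)*(D + 4*9) = (-3 + g)*(D + 36) = (-3 + g)*(36 + D))
X(U, R) = 2*R/(5*(36 + R + U)) (X(U, R) = ((R + R)/(U + (-108 - 3*R + 36*4 + R*4)))/5 = ((2*R)/(U + (-108 - 3*R + 144 + 4*R)))/5 = ((2*R)/(U + (36 + R)))/5 = ((2*R)/(36 + R + U))/5 = (2*R/(36 + R + U))/5 = 2*R/(5*(36 + R + U)))
-45243 + X(-115, -55) = -45243 + (⅖)*(-55)/(36 - 55 - 115) = -45243 + (⅖)*(-55)/(-134) = -45243 + (⅖)*(-55)*(-1/134) = -45243 + 11/67 = -3031270/67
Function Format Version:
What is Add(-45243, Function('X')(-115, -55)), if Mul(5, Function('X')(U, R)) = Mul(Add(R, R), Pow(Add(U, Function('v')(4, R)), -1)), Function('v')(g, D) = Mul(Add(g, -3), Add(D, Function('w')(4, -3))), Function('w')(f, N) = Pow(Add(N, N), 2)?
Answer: Rational(-3031270, 67) ≈ -45243.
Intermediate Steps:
Function('w')(f, N) = Mul(4, Pow(N, 2)) (Function('w')(f, N) = Pow(Mul(2, N), 2) = Mul(4, Pow(N, 2)))
Function('v')(g, D) = Mul(Add(-3, g), Add(36, D)) (Function('v')(g, D) = Mul(Add(g, -3), Add(D, Mul(4, Pow(-3, 2)))) = Mul(Add(-3, g), Add(D, Mul(4, 9))) = Mul(Add(-3, g), Add(D, 36)) = Mul(Add(-3, g), Add(36, D)))
Function('X')(U, R) = Mul(Rational(2, 5), R, Pow(Add(36, R, U), -1)) (Function('X')(U, R) = Mul(Rational(1, 5), Mul(Add(R, R), Pow(Add(U, Add(-108, Mul(-3, R), Mul(36, 4), Mul(R, 4))), -1))) = Mul(Rational(1, 5), Mul(Mul(2, R), Pow(Add(U, Add(-108, Mul(-3, R), 144, Mul(4, R))), -1))) = Mul(Rational(1, 5), Mul(Mul(2, R), Pow(Add(U, Add(36, R)), -1))) = Mul(Rational(1, 5), Mul(Mul(2, R), Pow(Add(36, R, U), -1))) = Mul(Rational(1, 5), Mul(2, R, Pow(Add(36, R, U), -1))) = Mul(Rational(2, 5), R, Pow(Add(36, R, U), -1)))
Add(-45243, Function('X')(-115, -55)) = Add(-45243, Mul(Rational(2, 5), -55, Pow(Add(36, -55, -115), -1))) = Add(-45243, Mul(Rational(2, 5), -55, Pow(-134, -1))) = Add(-45243, Mul(Rational(2, 5), -55, Rational(-1, 134))) = Add(-45243, Rational(11, 67)) = Rational(-3031270, 67)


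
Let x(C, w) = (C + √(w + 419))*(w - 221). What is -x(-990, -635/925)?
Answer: -8120376/37 + 82024*√3579195/34225 ≈ -2.1494e+5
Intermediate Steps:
x(C, w) = (-221 + w)*(C + √(419 + w)) (x(C, w) = (C + √(419 + w))*(-221 + w) = (-221 + w)*(C + √(419 + w)))
-x(-990, -635/925) = -(-221*(-990) - 221*√(419 - 635/925) - (-628650)/925 + (-635/925)*√(419 - 635/925)) = -(218790 - 221*√(419 - 635*1/925) - (-628650)/925 + (-635*1/925)*√(419 - 635*1/925)) = -(218790 - 221*√(419 - 127/185) - 990*(-127/185) - 127*√(419 - 127/185)/185) = -(218790 - 442*√3579195/185 + 25146/37 - 254*√3579195/34225) = -(8120376/37 - 82024*√3579195/34225) = -8120376/37 + 82024*√3579195/34225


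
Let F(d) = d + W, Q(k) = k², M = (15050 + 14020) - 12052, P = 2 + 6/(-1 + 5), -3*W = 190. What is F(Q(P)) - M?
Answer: -204829/12 ≈ -17069.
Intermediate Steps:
W = -190/3 (W = -⅓*190 = -190/3 ≈ -63.333)
P = 7/2 (P = 2 + 6/4 = 2 + 6*(¼) = 2 + 3/2 = 7/2 ≈ 3.5000)
M = 17018 (M = 29070 - 12052 = 17018)
F(d) = -190/3 + d (F(d) = d - 190/3 = -190/3 + d)
F(Q(P)) - M = (-190/3 + (7/2)²) - 1*17018 = (-190/3 + 49/4) - 17018 = -613/12 - 17018 = -204829/12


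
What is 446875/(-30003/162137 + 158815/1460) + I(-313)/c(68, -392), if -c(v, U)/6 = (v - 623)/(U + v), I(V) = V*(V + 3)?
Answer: -202611521005448/38044855247 ≈ -5325.6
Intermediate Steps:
I(V) = V*(3 + V)
c(v, U) = -6*(-623 + v)/(U + v) (c(v, U) = -6*(v - 623)/(U + v) = -6*(-623 + v)/(U + v))
446875/(-30003/162137 + 158815/1460) + I(-313)/c(68, -392) = 446875/(-30003/162137 + 158815/1460) + (-313*(3 - 313))/((6*(623 - 1*68)/(-392 + 68))) = 446875/(-30003*1/162137 + 158815*(1/1460)) + (-313*(-310))/((6*(623 - 68)/(-324))) = 446875/(-30003/162137 + 31763/292) + 97030/((6*(-1/324)*555)) = 446875/(5141196655/47344004) + 97030/(-185/18) = 446875*(47344004/5141196655) + 97030*(-18/185) = 4231370357500/1028239331 - 349308/37 = -202611521005448/38044855247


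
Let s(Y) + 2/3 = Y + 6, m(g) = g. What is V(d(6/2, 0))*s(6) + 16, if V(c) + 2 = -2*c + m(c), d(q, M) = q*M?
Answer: -20/3 ≈ -6.6667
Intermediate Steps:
s(Y) = 16/3 + Y (s(Y) = -2/3 + (Y + 6) = -2/3 + (6 + Y) = 16/3 + Y)
d(q, M) = M*q
V(c) = -2 - c (V(c) = -2 + (-2*c + c) = -2 - c)
V(d(6/2, 0))*s(6) + 16 = (-2 - 0*6/2)*(16/3 + 6) + 16 = (-2 - 0*6*(1/2))*(34/3) + 16 = (-2 - 0*3)*(34/3) + 16 = (-2 - 1*0)*(34/3) + 16 = (-2 + 0)*(34/3) + 16 = -2*34/3 + 16 = -68/3 + 16 = -20/3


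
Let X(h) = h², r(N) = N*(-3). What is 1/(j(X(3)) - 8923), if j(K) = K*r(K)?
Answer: -1/9166 ≈ -0.00010910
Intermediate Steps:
r(N) = -3*N
j(K) = -3*K² (j(K) = K*(-3*K) = -3*K²)
1/(j(X(3)) - 8923) = 1/(-3*(3²)² - 8923) = 1/(-3*9² - 8923) = 1/(-3*81 - 8923) = 1/(-243 - 8923) = 1/(-9166) = -1/9166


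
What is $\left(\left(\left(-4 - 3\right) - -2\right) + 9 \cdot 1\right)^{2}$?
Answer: $16$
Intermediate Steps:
$\left(\left(\left(-4 - 3\right) - -2\right) + 9 \cdot 1\right)^{2} = \left(\left(-7 + 2\right) + 9\right)^{2} = \left(-5 + 9\right)^{2} = 4^{2} = 16$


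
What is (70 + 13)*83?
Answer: 6889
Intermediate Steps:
(70 + 13)*83 = 83*83 = 6889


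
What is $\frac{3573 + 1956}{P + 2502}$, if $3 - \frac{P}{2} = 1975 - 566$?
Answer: $- \frac{5529}{310} \approx -17.835$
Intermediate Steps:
$P = -2812$ ($P = 6 - 2 \left(1975 - 566\right) = 6 - 2818 = -2812$)
$\frac{3573 + 1956}{P + 2502} = \frac{3573 + 1956}{-2812 + 2502} = \frac{5529}{-310} = 5529 \left(- \frac{1}{310}\right) = - \frac{5529}{310}$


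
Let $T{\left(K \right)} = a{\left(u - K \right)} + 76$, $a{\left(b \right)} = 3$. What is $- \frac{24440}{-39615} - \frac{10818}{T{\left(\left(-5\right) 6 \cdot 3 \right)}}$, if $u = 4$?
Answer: $- \frac{85324862}{625917} \approx -136.32$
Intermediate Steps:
$T{\left(K \right)} = 79$ ($T{\left(K \right)} = 3 + 76 = 79$)
$- \frac{24440}{-39615} - \frac{10818}{T{\left(\left(-5\right) 6 \cdot 3 \right)}} = - \frac{24440}{-39615} - \frac{10818}{79} = \left(-24440\right) \left(- \frac{1}{39615}\right) - \frac{10818}{79} = \frac{4888}{7923} - \frac{10818}{79} = - \frac{85324862}{625917}$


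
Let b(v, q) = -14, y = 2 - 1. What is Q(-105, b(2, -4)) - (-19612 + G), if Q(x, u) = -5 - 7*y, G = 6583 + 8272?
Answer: 4745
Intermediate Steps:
y = 1
G = 14855
Q(x, u) = -12 (Q(x, u) = -5 - 7*1 = -5 - 7 = -12)
Q(-105, b(2, -4)) - (-19612 + G) = -12 - (-19612 + 14855) = -12 - 1*(-4757) = -12 + 4757 = 4745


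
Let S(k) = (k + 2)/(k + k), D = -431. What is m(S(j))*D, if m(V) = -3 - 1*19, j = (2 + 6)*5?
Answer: 9482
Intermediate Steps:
j = 40 (j = 8*5 = 40)
S(k) = (2 + k)/(2*k) (S(k) = (2 + k)/((2*k)) = (2 + k)*(1/(2*k)) = (2 + k)/(2*k))
m(V) = -22 (m(V) = -3 - 19 = -22)
m(S(j))*D = -22*(-431) = 9482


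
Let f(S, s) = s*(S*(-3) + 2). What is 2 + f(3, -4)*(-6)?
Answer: -166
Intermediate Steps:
f(S, s) = s*(2 - 3*S) (f(S, s) = s*(-3*S + 2) = s*(2 - 3*S))
2 + f(3, -4)*(-6) = 2 - 4*(2 - 3*3)*(-6) = 2 - 4*(2 - 9)*(-6) = 2 - 4*(-7)*(-6) = 2 + 28*(-6) = 2 - 168 = -166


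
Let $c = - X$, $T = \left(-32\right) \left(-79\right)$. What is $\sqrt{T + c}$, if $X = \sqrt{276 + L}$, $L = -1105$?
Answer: $\sqrt{2528 - i \sqrt{829}} \approx 50.28 - 0.2863 i$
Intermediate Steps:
$X = i \sqrt{829}$ ($X = \sqrt{276 - 1105} = \sqrt{-829} = i \sqrt{829} \approx 28.792 i$)
$T = 2528$
$c = - i \sqrt{829} \approx - 28.792 i$
$\sqrt{T + c} = \sqrt{2528 - i \sqrt{829}}$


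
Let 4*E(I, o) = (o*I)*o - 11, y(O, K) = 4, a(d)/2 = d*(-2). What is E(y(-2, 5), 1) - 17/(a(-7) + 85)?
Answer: -859/452 ≈ -1.9004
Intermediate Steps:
a(d) = -4*d (a(d) = 2*(d*(-2)) = 2*(-2*d) = -4*d)
E(I, o) = -11/4 + I*o²/4 (E(I, o) = ((o*I)*o - 11)/4 = ((I*o)*o - 11)/4 = (I*o² - 11)/4 = (-11 + I*o²)/4 = -11/4 + I*o²/4)
E(y(-2, 5), 1) - 17/(a(-7) + 85) = (-11/4 + (¼)*4*1²) - 17/(-4*(-7) + 85) = (-11/4 + (¼)*4*1) - 17/(28 + 85) = (-11/4 + 1) - 17/113 = -7/4 - 17*1/113 = -7/4 - 17/113 = -859/452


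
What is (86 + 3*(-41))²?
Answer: 1369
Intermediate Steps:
(86 + 3*(-41))² = (86 - 123)² = (-37)² = 1369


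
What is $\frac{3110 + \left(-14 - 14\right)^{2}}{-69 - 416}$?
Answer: $- \frac{3894}{485} \approx -8.0289$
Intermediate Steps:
$\frac{3110 + \left(-14 - 14\right)^{2}}{-69 - 416} = \frac{3110 + \left(-28\right)^{2}}{-485} = \left(3110 + 784\right) \left(- \frac{1}{485}\right) = 3894 \left(- \frac{1}{485}\right) = - \frac{3894}{485}$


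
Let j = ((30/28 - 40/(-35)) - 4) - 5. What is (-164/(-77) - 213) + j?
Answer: -33519/154 ≈ -217.66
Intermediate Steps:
j = -95/14 (j = ((30*(1/28) - 40*(-1/35)) - 4) - 5 = ((15/14 + 8/7) - 4) - 5 = (31/14 - 4) - 5 = -25/14 - 5 = -95/14 ≈ -6.7857)
(-164/(-77) - 213) + j = (-164/(-77) - 213) - 95/14 = (-164*(-1/77) - 213) - 95/14 = (164/77 - 213) - 95/14 = -16237/77 - 95/14 = -33519/154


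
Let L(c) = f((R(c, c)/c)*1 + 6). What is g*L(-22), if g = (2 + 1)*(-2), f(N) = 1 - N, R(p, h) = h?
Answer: 36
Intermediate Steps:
L(c) = -6 (L(c) = 1 - ((c/c)*1 + 6) = 1 - (1*1 + 6) = 1 - (1 + 6) = 1 - 1*7 = 1 - 7 = -6)
g = -6 (g = 3*(-2) = -6)
g*L(-22) = -6*(-6) = 36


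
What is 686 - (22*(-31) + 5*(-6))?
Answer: 1398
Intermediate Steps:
686 - (22*(-31) + 5*(-6)) = 686 - (-682 - 30) = 686 - 1*(-712) = 686 + 712 = 1398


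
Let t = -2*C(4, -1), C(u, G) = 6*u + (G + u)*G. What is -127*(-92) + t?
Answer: 11642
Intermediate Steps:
C(u, G) = 6*u + G*(G + u)
t = -42 (t = -2*((-1)² + 6*4 - 1*4) = -2*(1 + 24 - 4) = -2*21 = -42)
-127*(-92) + t = -127*(-92) - 42 = 11684 - 42 = 11642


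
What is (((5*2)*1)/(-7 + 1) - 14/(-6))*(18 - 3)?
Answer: 10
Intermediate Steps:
(((5*2)*1)/(-7 + 1) - 14/(-6))*(18 - 3) = ((10*1)/(-6) - 14*(-⅙))*15 = (10*(-⅙) + 7/3)*15 = (-5/3 + 7/3)*15 = (⅔)*15 = 10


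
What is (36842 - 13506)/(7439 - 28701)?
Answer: -11668/10631 ≈ -1.0975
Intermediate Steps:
(36842 - 13506)/(7439 - 28701) = 23336/(-21262) = 23336*(-1/21262) = -11668/10631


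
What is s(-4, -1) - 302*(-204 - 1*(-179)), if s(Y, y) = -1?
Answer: 7549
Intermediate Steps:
s(-4, -1) - 302*(-204 - 1*(-179)) = -1 - 302*(-204 - 1*(-179)) = -1 - 302*(-204 + 179) = -1 - 302*(-25) = -1 + 7550 = 7549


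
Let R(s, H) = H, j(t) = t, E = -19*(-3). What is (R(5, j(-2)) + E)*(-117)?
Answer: -6435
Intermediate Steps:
E = 57
(R(5, j(-2)) + E)*(-117) = (-2 + 57)*(-117) = 55*(-117) = -6435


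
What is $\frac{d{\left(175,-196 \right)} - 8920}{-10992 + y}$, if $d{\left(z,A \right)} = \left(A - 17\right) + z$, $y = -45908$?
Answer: $\frac{4479}{28450} \approx 0.15743$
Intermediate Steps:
$d{\left(z,A \right)} = -17 + A + z$ ($d{\left(z,A \right)} = \left(-17 + A\right) + z = -17 + A + z$)
$\frac{d{\left(175,-196 \right)} - 8920}{-10992 + y} = \frac{\left(-17 - 196 + 175\right) - 8920}{-10992 - 45908} = \frac{-38 - 8920}{-56900} = \left(-8958\right) \left(- \frac{1}{56900}\right) = \frac{4479}{28450}$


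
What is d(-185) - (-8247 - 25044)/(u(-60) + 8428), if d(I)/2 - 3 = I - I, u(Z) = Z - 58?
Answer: 27717/2770 ≈ 10.006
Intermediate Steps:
u(Z) = -58 + Z
d(I) = 6 (d(I) = 6 + 2*(I - I) = 6 + 2*0 = 6 + 0 = 6)
d(-185) - (-8247 - 25044)/(u(-60) + 8428) = 6 - (-8247 - 25044)/((-58 - 60) + 8428) = 6 - (-33291)/(-118 + 8428) = 6 - (-33291)/8310 = 6 - 1*(-11097/2770) = 6 + 11097/2770 = 27717/2770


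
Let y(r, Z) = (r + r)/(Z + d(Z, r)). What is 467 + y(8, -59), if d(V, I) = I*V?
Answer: 247961/531 ≈ 466.97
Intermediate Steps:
y(r, Z) = 2*r/(Z + Z*r) (y(r, Z) = (r + r)/(Z + r*Z) = (2*r)/(Z + Z*r) = 2*r/(Z + Z*r))
467 + y(8, -59) = 467 + 2*8/(-59*(1 + 8)) = 467 + 2*8*(-1/59)/9 = 467 + 2*8*(-1/59)*(⅑) = 467 - 16/531 = 247961/531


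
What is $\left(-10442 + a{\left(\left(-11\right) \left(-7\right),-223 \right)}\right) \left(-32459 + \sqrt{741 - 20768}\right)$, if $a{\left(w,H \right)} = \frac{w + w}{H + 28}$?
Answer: $\frac{66097689896}{195} - \frac{2036344 i \sqrt{20027}}{195} \approx 3.3896 \cdot 10^{8} - 1.4778 \cdot 10^{6} i$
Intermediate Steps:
$a{\left(w,H \right)} = \frac{2 w}{28 + H}$
$\left(-10442 + a{\left(\left(-11\right) \left(-7\right),-223 \right)}\right) \left(-32459 + \sqrt{741 - 20768}\right) = \left(-10442 + \frac{2 \left(\left(-11\right) \left(-7\right)\right)}{28 - 223}\right) \left(-32459 + \sqrt{741 - 20768}\right) = \left(-10442 + 2 \cdot 77 \frac{1}{-195}\right) \left(-32459 + \sqrt{-20027}\right) = \left(-10442 + 2 \cdot 77 \left(- \frac{1}{195}\right)\right) \left(-32459 + i \sqrt{20027}\right) = \left(-10442 - \frac{154}{195}\right) \left(-32459 + i \sqrt{20027}\right) = - \frac{2036344 \left(-32459 + i \sqrt{20027}\right)}{195} = \frac{66097689896}{195} - \frac{2036344 i \sqrt{20027}}{195}$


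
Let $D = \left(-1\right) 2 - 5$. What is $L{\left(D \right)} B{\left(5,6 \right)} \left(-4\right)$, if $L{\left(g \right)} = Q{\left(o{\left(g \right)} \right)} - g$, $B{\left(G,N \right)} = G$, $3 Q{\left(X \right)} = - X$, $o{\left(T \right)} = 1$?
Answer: $- \frac{400}{3} \approx -133.33$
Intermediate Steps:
$Q{\left(X \right)} = - \frac{X}{3}$ ($Q{\left(X \right)} = \frac{\left(-1\right) X}{3} = - \frac{X}{3}$)
$D = -7$ ($D = -2 - 5 = -7$)
$L{\left(g \right)} = - \frac{1}{3} - g$ ($L{\left(g \right)} = \left(- \frac{1}{3}\right) 1 - g = - \frac{1}{3} - g$)
$L{\left(D \right)} B{\left(5,6 \right)} \left(-4\right) = \left(- \frac{1}{3} - -7\right) 5 \left(-4\right) = \left(- \frac{1}{3} + 7\right) 5 \left(-4\right) = \frac{20}{3} \cdot 5 \left(-4\right) = \frac{100}{3} \left(-4\right) = - \frac{400}{3}$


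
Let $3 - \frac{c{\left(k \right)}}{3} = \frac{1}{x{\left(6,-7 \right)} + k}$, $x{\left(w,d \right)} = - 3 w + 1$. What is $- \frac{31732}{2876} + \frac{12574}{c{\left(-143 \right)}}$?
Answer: $\frac{1435065641}{1037517} \approx 1383.2$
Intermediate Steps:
$x{\left(w,d \right)} = 1 - 3 w$
$c{\left(k \right)} = 9 - \frac{3}{-17 + k}$ ($c{\left(k \right)} = 9 - \frac{3}{\left(1 - 18\right) + k} = 9 - \frac{3}{-17 + k}$)
$- \frac{31732}{2876} + \frac{12574}{c{\left(-143 \right)}} = - \frac{31732}{2876} + \frac{12574}{3 \frac{1}{-17 - 143} \left(-52 + 3 \left(-143\right)\right)} = \left(-31732\right) \frac{1}{2876} + \frac{12574}{3 \frac{1}{-160} \left(-52 - 429\right)} = - \frac{7933}{719} + \frac{12574}{3 \left(- \frac{1}{160}\right) \left(-481\right)} = - \frac{7933}{719} + \frac{12574}{\frac{1443}{160}} = - \frac{7933}{719} + 12574 \cdot \frac{160}{1443} = - \frac{7933}{719} + \frac{2011840}{1443} = \frac{1435065641}{1037517}$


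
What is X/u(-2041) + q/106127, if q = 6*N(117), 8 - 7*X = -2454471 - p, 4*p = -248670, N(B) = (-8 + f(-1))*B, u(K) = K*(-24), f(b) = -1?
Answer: 71920707479/10397049936 ≈ 6.9174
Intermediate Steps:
u(K) = -24*K
N(B) = -9*B (N(B) = (-8 - 1)*B = -9*B)
p = -124335/2 (p = (1/4)*(-248670) = -124335/2 ≈ -62168.)
X = 4784623/14 (X = 8/7 - (-2454471 - 1*(-124335/2))/7 = 8/7 - (-2454471 + 124335/2)/7 = 8/7 - 1/7*(-4784607/2) = 8/7 + 4784607/14 = 4784623/14 ≈ 3.4176e+5)
q = -6318 (q = 6*(-9*117) = 6*(-1053) = -6318)
X/u(-2041) + q/106127 = 4784623/(14*((-24*(-2041)))) - 6318/106127 = (4784623/14)/48984 - 6318*1/106127 = (4784623/14)*(1/48984) - 6318/106127 = 4784623/685776 - 6318/106127 = 71920707479/10397049936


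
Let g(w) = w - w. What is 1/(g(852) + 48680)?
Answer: 1/48680 ≈ 2.0542e-5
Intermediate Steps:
g(w) = 0
1/(g(852) + 48680) = 1/(0 + 48680) = 1/48680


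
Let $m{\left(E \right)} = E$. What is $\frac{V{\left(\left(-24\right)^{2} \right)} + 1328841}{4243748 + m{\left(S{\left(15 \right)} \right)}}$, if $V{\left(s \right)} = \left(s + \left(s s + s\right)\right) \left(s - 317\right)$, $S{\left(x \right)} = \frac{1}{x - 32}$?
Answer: $\frac{496157427}{24047905} \approx 20.632$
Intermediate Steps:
$S{\left(x \right)} = \frac{1}{-32 + x}$
$V{\left(s \right)} = \left(-317 + s\right) \left(s^{2} + 2 s\right)$ ($V{\left(s \right)} = \left(s + \left(s^{2} + s\right)\right) \left(-317 + s\right) = \left(s + \left(s + s^{2}\right)\right) \left(-317 + s\right) = \left(s^{2} + 2 s\right) \left(-317 + s\right) = \left(-317 + s\right) \left(s^{2} + 2 s\right)$)
$\frac{V{\left(\left(-24\right)^{2} \right)} + 1328841}{4243748 + m{\left(S{\left(15 \right)} \right)}} = \frac{\left(-24\right)^{2} \left(-634 + \left(\left(-24\right)^{2}\right)^{2} - 315 \left(-24\right)^{2}\right) + 1328841}{4243748 + \frac{1}{-32 + 15}} = \frac{576 \left(-634 + 576^{2} - 181440\right) + 1328841}{4243748 + \frac{1}{-17}} = \frac{576 \left(-634 + 331776 - 181440\right) + 1328841}{4243748 - \frac{1}{17}} = \frac{576 \cdot 149702 + 1328841}{\frac{72143715}{17}} = \left(86228352 + 1328841\right) \frac{17}{72143715} = 87557193 \cdot \frac{17}{72143715} = \frac{496157427}{24047905}$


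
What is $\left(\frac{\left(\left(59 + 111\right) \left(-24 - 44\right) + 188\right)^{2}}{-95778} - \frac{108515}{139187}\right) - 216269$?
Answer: $- \frac{1450551889053106}{6665526243} \approx -2.1762 \cdot 10^{5}$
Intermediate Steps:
$\left(\frac{\left(\left(59 + 111\right) \left(-24 - 44\right) + 188\right)^{2}}{-95778} - \frac{108515}{139187}\right) - 216269 = \left(\left(170 \left(-68\right) + 188\right)^{2} \left(- \frac{1}{95778}\right) - \frac{108515}{139187}\right) - 216269 = \left(\left(-11560 + 188\right)^{2} \left(- \frac{1}{95778}\right) - \frac{108515}{139187}\right) - 216269 = \left(\left(-11372\right)^{2} \left(- \frac{1}{95778}\right) - \frac{108515}{139187}\right) - 216269 = \left(129322384 \left(- \frac{1}{95778}\right) - \frac{108515}{139187}\right) - 216269 = \left(- \frac{64661192}{47889} - \frac{108515}{139187}\right) - 216269 = - \frac{9005194005739}{6665526243} - 216269 = - \frac{1450551889053106}{6665526243}$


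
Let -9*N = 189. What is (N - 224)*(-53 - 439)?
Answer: 120540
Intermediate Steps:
N = -21 (N = -1/9*189 = -21)
(N - 224)*(-53 - 439) = (-21 - 224)*(-53 - 439) = -245*(-492) = 120540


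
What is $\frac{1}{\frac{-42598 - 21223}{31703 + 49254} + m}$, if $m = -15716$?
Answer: $- \frac{80957}{1272384033} \approx -6.3626 \cdot 10^{-5}$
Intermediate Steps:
$\frac{1}{\frac{-42598 - 21223}{31703 + 49254} + m} = \frac{1}{\frac{-42598 - 21223}{31703 + 49254} - 15716} = \frac{1}{- \frac{63821}{80957} - 15716} = \frac{1}{- \frac{1272384033}{80957}} = - \frac{80957}{1272384033}$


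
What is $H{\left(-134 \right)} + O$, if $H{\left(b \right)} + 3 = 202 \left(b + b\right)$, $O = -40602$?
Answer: $-94741$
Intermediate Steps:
$H{\left(b \right)} = -3 + 404 b$ ($H{\left(b \right)} = -3 + 202 \left(b + b\right) = -3 + 202 \cdot 2 b = -3 + 404 b$)
$H{\left(-134 \right)} + O = \left(-3 + 404 \left(-134\right)\right) - 40602 = \left(-3 - 54136\right) - 40602 = -54139 - 40602 = -94741$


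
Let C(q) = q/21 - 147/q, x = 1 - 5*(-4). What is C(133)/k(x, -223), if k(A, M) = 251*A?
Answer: 298/300447 ≈ 0.00099185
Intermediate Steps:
x = 21 (x = 1 + 20 = 21)
C(q) = -147/q + q/21 (C(q) = q*(1/21) - 147/q = q/21 - 147/q = -147/q + q/21)
C(133)/k(x, -223) = (-147/133 + (1/21)*133)/((251*21)) = (-147*1/133 + 19/3)/5271 = (-21/19 + 19/3)*(1/5271) = (298/57)*(1/5271) = 298/300447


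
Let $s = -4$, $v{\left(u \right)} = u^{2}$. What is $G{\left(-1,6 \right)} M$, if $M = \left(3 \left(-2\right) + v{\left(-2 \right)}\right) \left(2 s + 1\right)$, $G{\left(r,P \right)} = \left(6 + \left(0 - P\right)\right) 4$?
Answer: $0$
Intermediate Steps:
$G{\left(r,P \right)} = 24 - 4 P$ ($G{\left(r,P \right)} = \left(6 - P\right) 4 = 24 - 4 P$)
$M = 14$ ($M = \left(3 \left(-2\right) + \left(-2\right)^{2}\right) \left(2 \left(-4\right) + 1\right) = \left(-6 + 4\right) \left(-8 + 1\right) = \left(-2\right) \left(-7\right) = 14$)
$G{\left(-1,6 \right)} M = \left(24 - 24\right) 14 = 0 \cdot 14 = 0$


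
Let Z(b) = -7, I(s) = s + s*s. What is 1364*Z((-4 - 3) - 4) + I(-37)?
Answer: -8216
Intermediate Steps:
I(s) = s + s²
1364*Z((-4 - 3) - 4) + I(-37) = 1364*(-7) - 37*(1 - 37) = -9548 - 37*(-36) = -9548 + 1332 = -8216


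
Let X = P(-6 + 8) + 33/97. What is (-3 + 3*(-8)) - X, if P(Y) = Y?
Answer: -2846/97 ≈ -29.340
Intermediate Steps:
X = 227/97 (X = (-6 + 8) + 33/97 = 2 + 33*(1/97) = 2 + 33/97 = 227/97 ≈ 2.3402)
(-3 + 3*(-8)) - X = (-3 + 3*(-8)) - 1*227/97 = (-3 - 24) - 227/97 = -27 - 227/97 = -2846/97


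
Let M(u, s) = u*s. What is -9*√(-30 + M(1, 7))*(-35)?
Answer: 315*I*√23 ≈ 1510.7*I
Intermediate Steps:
M(u, s) = s*u
-9*√(-30 + M(1, 7))*(-35) = -9*√(-30 + 7*1)*(-35) = -9*√(-30 + 7)*(-35) = -9*I*√23*(-35) = 315*I*√23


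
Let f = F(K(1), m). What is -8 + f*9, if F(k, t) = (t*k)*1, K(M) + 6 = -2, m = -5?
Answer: 352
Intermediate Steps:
K(M) = -8 (K(M) = -6 - 2 = -8)
F(k, t) = k*t (F(k, t) = (k*t)*1 = k*t)
f = 40 (f = -8*(-5) = 40)
-8 + f*9 = -8 + 40*9 = -8 + 360 = 352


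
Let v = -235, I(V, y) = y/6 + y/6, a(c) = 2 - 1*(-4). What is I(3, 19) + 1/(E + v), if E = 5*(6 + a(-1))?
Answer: 3322/525 ≈ 6.3276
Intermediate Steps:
a(c) = 6 (a(c) = 2 + 4 = 6)
I(V, y) = y/3 (I(V, y) = y*(⅙) + y*(⅙) = y/6 + y/6 = y/3)
E = 60 (E = 5*(6 + 6) = 5*12 = 60)
I(3, 19) + 1/(E + v) = (⅓)*19 + 1/(60 - 235) = 19/3 + 1/(-175) = 19/3 - 1/175 = 3322/525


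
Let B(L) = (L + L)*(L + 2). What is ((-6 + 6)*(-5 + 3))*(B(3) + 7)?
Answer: 0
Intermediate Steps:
B(L) = 2*L*(2 + L) (B(L) = (2*L)*(2 + L) = 2*L*(2 + L))
((-6 + 6)*(-5 + 3))*(B(3) + 7) = ((-6 + 6)*(-5 + 3))*(2*3*(2 + 3) + 7) = (0*(-2))*(2*3*5 + 7) = 0*(30 + 7) = 0*37 = 0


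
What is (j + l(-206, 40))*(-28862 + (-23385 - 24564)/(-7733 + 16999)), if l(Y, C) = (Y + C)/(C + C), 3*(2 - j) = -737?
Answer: -7882998595511/1111920 ≈ -7.0895e+6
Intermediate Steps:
j = 743/3 (j = 2 - ⅓*(-737) = 2 + 737/3 = 743/3 ≈ 247.67)
l(Y, C) = (C + Y)/(2*C) (l(Y, C) = (C + Y)/((2*C)) = (C + Y)*(1/(2*C)) = (C + Y)/(2*C))
(j + l(-206, 40))*(-28862 + (-23385 - 24564)/(-7733 + 16999)) = (743/3 + (½)*(40 - 206)/40)*(-28862 + (-23385 - 24564)/(-7733 + 16999)) = (743/3 + (½)*(1/40)*(-166))*(-28862 - 47949/9266) = (743/3 - 83/40)*(-28862 - 47949*1/9266) = 29471*(-28862 - 47949/9266)/120 = (29471/120)*(-267483241/9266) = -7882998595511/1111920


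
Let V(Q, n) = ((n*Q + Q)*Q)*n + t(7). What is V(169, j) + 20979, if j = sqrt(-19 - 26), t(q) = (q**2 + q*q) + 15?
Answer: -1264153 + 85683*I*sqrt(5) ≈ -1.2642e+6 + 1.9159e+5*I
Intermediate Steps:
t(q) = 15 + 2*q**2 (t(q) = (q**2 + q**2) + 15 = 2*q**2 + 15 = 15 + 2*q**2)
j = 3*I*sqrt(5) (j = sqrt(-45) = 3*I*sqrt(5) ≈ 6.7082*I)
V(Q, n) = 113 + Q*n*(Q + Q*n) (V(Q, n) = ((n*Q + Q)*Q)*n + (15 + 2*7**2) = ((Q*n + Q)*Q)*n + (15 + 2*49) = ((Q + Q*n)*Q)*n + (15 + 98) = (Q*(Q + Q*n))*n + 113 = Q*n*(Q + Q*n) + 113 = 113 + Q*n*(Q + Q*n))
V(169, j) + 20979 = (113 + (3*I*sqrt(5))*169**2 + 169**2*(3*I*sqrt(5))**2) + 20979 = (113 + (3*I*sqrt(5))*28561 + 28561*(-45)) + 20979 = (113 + 85683*I*sqrt(5) - 1285245) + 20979 = (-1285132 + 85683*I*sqrt(5)) + 20979 = -1264153 + 85683*I*sqrt(5)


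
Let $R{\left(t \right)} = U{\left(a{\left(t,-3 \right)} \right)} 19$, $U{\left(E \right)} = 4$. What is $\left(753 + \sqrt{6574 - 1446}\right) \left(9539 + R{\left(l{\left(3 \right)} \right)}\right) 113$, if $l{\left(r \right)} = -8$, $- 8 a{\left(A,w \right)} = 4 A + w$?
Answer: $818130735 + 2172990 \sqrt{1282} \approx 8.9593 \cdot 10^{8}$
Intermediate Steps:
$a{\left(A,w \right)} = - \frac{A}{2} - \frac{w}{8}$ ($a{\left(A,w \right)} = - \frac{4 A + w}{8} = - \frac{w + 4 A}{8} = - \frac{A}{2} - \frac{w}{8}$)
$R{\left(t \right)} = 76$ ($R{\left(t \right)} = 4 \cdot 19 = 76$)
$\left(753 + \sqrt{6574 - 1446}\right) \left(9539 + R{\left(l{\left(3 \right)} \right)}\right) 113 = \left(753 + \sqrt{6574 - 1446}\right) \left(9539 + 76\right) 113 = \left(753 + \sqrt{5128}\right) 9615 \cdot 113 = \left(753 + 2 \sqrt{1282}\right) 9615 \cdot 113 = \left(7240095 + 19230 \sqrt{1282}\right) 113 = 818130735 + 2172990 \sqrt{1282}$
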